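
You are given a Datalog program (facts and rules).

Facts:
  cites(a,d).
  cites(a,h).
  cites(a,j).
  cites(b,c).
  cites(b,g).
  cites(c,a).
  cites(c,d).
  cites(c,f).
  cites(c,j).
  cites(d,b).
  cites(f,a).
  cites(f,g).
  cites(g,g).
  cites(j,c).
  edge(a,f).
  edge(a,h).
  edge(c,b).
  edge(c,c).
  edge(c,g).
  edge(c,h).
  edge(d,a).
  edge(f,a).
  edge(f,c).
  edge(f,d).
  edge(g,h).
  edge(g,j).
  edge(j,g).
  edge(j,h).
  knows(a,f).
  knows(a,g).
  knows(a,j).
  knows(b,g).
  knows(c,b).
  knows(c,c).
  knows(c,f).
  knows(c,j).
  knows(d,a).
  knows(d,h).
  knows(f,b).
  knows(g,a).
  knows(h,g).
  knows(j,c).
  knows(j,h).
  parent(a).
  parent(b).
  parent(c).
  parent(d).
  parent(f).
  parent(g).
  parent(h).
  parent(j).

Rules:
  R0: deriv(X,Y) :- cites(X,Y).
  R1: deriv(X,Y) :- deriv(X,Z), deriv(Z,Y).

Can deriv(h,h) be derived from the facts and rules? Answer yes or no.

round 1: derive deriv(a,d) via R0 from cites(a,d)
round 1: derive deriv(a,h) via R0 from cites(a,h)
round 1: derive deriv(a,j) via R0 from cites(a,j)
round 1: derive deriv(b,c) via R0 from cites(b,c)
round 1: derive deriv(b,g) via R0 from cites(b,g)
round 1: derive deriv(c,a) via R0 from cites(c,a)
round 1: derive deriv(c,d) via R0 from cites(c,d)
round 1: derive deriv(c,f) via R0 from cites(c,f)
round 1: derive deriv(c,j) via R0 from cites(c,j)
round 1: derive deriv(d,b) via R0 from cites(d,b)
round 1: derive deriv(f,a) via R0 from cites(f,a)
round 1: derive deriv(f,g) via R0 from cites(f,g)
round 1: derive deriv(g,g) via R0 from cites(g,g)
round 1: derive deriv(j,c) via R0 from cites(j,c)
round 2: derive deriv(a,b) via R1 from deriv(a,d), deriv(d,b)
round 2: derive deriv(a,c) via R1 from deriv(a,j), deriv(j,c)
round 2: derive deriv(b,a) via R1 from deriv(b,c), deriv(c,a)
round 2: derive deriv(b,d) via R1 from deriv(b,c), deriv(c,d)
round 2: derive deriv(b,f) via R1 from deriv(b,c), deriv(c,f)
round 2: derive deriv(b,j) via R1 from deriv(b,c), deriv(c,j)
round 2: derive deriv(c,b) via R1 from deriv(c,d), deriv(d,b)
round 2: derive deriv(c,c) via R1 from deriv(c,j), deriv(j,c)
round 2: derive deriv(c,g) via R1 from deriv(c,f), deriv(f,g)
round 2: derive deriv(c,h) via R1 from deriv(c,a), deriv(a,h)
round 2: derive deriv(d,c) via R1 from deriv(d,b), deriv(b,c)
round 2: derive deriv(d,g) via R1 from deriv(d,b), deriv(b,g)
round 2: derive deriv(f,d) via R1 from deriv(f,a), deriv(a,d)
round 2: derive deriv(f,h) via R1 from deriv(f,a), deriv(a,h)
round 2: derive deriv(f,j) via R1 from deriv(f,a), deriv(a,j)
round 2: derive deriv(j,a) via R1 from deriv(j,c), deriv(c,a)
round 2: derive deriv(j,d) via R1 from deriv(j,c), deriv(c,d)
round 2: derive deriv(j,f) via R1 from deriv(j,c), deriv(c,f)
round 2: derive deriv(j,j) via R1 from deriv(j,c), deriv(c,j)
round 3: derive deriv(a,a) via R1 from deriv(a,b), deriv(b,a)
round 3: derive deriv(a,f) via R1 from deriv(a,b), deriv(b,f)
round 3: derive deriv(a,g) via R1 from deriv(a,b), deriv(b,g)
round 3: derive deriv(b,b) via R1 from deriv(b,a), deriv(a,b)
round 3: derive deriv(b,h) via R1 from deriv(b,a), deriv(a,h)
round 3: derive deriv(d,a) via R1 from deriv(d,b), deriv(b,a)
round 3: derive deriv(d,d) via R1 from deriv(d,b), deriv(b,d)
round 3: derive deriv(d,f) via R1 from deriv(d,b), deriv(b,f)
round 3: derive deriv(d,h) via R1 from deriv(d,c), deriv(c,h)
round 3: derive deriv(d,j) via R1 from deriv(d,b), deriv(b,j)
round 3: derive deriv(f,b) via R1 from deriv(f,a), deriv(a,b)
round 3: derive deriv(f,c) via R1 from deriv(f,a), deriv(a,c)
round 3: derive deriv(f,f) via R1 from deriv(f,j), deriv(j,f)
round 3: derive deriv(j,b) via R1 from deriv(j,a), deriv(a,b)
round 3: derive deriv(j,g) via R1 from deriv(j,c), deriv(c,g)
round 3: derive deriv(j,h) via R1 from deriv(j,a), deriv(a,h)

no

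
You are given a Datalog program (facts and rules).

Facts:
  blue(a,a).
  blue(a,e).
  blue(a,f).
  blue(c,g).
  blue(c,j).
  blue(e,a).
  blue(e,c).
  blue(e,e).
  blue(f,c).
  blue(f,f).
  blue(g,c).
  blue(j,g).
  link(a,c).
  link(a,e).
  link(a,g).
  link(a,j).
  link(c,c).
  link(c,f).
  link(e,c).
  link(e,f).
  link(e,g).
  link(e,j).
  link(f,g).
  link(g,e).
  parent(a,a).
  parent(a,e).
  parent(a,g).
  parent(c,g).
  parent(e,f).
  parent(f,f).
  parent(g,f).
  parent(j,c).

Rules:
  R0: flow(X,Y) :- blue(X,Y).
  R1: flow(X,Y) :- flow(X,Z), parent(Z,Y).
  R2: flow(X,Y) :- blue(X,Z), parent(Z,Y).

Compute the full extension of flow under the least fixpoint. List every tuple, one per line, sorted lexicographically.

round 1: derive flow(a,a) via R0 from blue(a,a)
round 1: derive flow(a,e) via R0 from blue(a,e)
round 1: derive flow(a,f) via R0 from blue(a,f)
round 1: derive flow(c,g) via R0 from blue(c,g)
round 1: derive flow(c,j) via R0 from blue(c,j)
round 1: derive flow(e,a) via R0 from blue(e,a)
round 1: derive flow(e,c) via R0 from blue(e,c)
round 1: derive flow(e,e) via R0 from blue(e,e)
round 1: derive flow(f,c) via R0 from blue(f,c)
round 1: derive flow(f,f) via R0 from blue(f,f)
round 1: derive flow(g,c) via R0 from blue(g,c)
round 1: derive flow(j,g) via R0 from blue(j,g)
round 1: derive flow(a,g) via R2 from blue(a,a), parent(a,g)
round 1: derive flow(c,c) via R2 from blue(c,j), parent(j,c)
round 1: derive flow(c,f) via R2 from blue(c,g), parent(g,f)
round 1: derive flow(e,f) via R2 from blue(e,e), parent(e,f)
round 1: derive flow(e,g) via R2 from blue(e,a), parent(a,g)
round 1: derive flow(f,g) via R2 from blue(f,c), parent(c,g)
round 1: derive flow(g,g) via R2 from blue(g,c), parent(c,g)
round 1: derive flow(j,f) via R2 from blue(j,g), parent(g,f)
round 2: derive flow(g,f) via R1 from flow(g,g), parent(g,f)

flow(a,a)
flow(a,e)
flow(a,f)
flow(a,g)
flow(c,c)
flow(c,f)
flow(c,g)
flow(c,j)
flow(e,a)
flow(e,c)
flow(e,e)
flow(e,f)
flow(e,g)
flow(f,c)
flow(f,f)
flow(f,g)
flow(g,c)
flow(g,f)
flow(g,g)
flow(j,f)
flow(j,g)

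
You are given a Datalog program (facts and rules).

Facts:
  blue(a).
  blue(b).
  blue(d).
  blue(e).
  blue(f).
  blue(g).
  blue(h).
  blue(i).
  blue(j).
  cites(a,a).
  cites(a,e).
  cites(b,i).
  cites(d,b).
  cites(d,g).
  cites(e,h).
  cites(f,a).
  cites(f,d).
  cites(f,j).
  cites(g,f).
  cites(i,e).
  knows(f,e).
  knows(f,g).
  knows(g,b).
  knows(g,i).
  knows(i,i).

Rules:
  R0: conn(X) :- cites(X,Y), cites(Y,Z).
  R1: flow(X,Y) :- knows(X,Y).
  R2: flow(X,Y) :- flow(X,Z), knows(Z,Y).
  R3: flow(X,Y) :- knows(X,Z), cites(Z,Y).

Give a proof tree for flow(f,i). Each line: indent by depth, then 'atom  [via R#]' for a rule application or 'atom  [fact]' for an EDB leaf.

flow(f,i)  [via R2]
  flow(f,g)  [via R1]
    knows(f,g)  [fact]
  knows(g,i)  [fact]

round 1: derive flow(f,e) via R1 from knows(f,e)
round 1: derive flow(f,g) via R1 from knows(f,g)
round 1: derive flow(g,b) via R1 from knows(g,b)
round 1: derive flow(g,i) via R1 from knows(g,i)
round 1: derive flow(i,i) via R1 from knows(i,i)
round 1: derive flow(f,f) via R3 from knows(f,g), cites(g,f)
round 1: derive flow(f,h) via R3 from knows(f,e), cites(e,h)
round 1: derive flow(g,e) via R3 from knows(g,i), cites(i,e)
round 1: derive flow(i,e) via R3 from knows(i,i), cites(i,e)
round 2: derive flow(f,b) via R2 from flow(f,g), knows(g,b)
round 2: derive flow(f,i) via R2 from flow(f,g), knows(g,i)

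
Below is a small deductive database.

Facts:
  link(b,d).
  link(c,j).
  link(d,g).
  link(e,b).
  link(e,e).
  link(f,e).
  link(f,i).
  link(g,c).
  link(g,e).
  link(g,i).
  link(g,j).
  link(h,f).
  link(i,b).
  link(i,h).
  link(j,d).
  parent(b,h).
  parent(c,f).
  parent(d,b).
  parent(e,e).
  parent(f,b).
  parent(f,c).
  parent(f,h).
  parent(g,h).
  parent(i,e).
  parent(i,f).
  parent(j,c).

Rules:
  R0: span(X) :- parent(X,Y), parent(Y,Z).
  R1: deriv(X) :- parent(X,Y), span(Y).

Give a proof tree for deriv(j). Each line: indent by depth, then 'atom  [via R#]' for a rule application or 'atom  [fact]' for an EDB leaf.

round 1: derive span(c) via R0 from parent(c,f), parent(f,b)
round 1: derive span(d) via R0 from parent(d,b), parent(b,h)
round 1: derive span(e) via R0 from parent(e,e), parent(e,e)
round 1: derive span(f) via R0 from parent(f,b), parent(b,h)
round 1: derive span(i) via R0 from parent(i,e), parent(e,e)
round 1: derive span(j) via R0 from parent(j,c), parent(c,f)
round 2: derive deriv(c) via R1 from parent(c,f), span(f)
round 2: derive deriv(e) via R1 from parent(e,e), span(e)
round 2: derive deriv(f) via R1 from parent(f,c), span(c)
round 2: derive deriv(i) via R1 from parent(i,e), span(e)
round 2: derive deriv(j) via R1 from parent(j,c), span(c)

deriv(j)  [via R1]
  parent(j,c)  [fact]
  span(c)  [via R0]
    parent(c,f)  [fact]
    parent(f,b)  [fact]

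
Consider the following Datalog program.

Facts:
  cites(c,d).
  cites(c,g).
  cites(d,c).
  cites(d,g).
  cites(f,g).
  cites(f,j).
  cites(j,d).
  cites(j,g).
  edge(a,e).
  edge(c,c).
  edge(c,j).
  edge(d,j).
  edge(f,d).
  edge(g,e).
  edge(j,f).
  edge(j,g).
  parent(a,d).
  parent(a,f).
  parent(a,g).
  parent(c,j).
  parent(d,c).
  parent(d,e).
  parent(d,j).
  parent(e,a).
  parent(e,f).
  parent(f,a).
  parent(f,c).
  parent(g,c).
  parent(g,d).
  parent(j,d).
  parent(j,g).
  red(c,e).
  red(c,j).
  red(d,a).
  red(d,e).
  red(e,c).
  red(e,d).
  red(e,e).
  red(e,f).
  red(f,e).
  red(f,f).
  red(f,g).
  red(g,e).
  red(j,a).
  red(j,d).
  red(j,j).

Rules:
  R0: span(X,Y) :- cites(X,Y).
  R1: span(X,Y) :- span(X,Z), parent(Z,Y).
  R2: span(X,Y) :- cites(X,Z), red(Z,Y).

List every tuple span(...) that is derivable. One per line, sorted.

round 1: derive span(c,d) via R0 from cites(c,d)
round 1: derive span(c,g) via R0 from cites(c,g)
round 1: derive span(d,c) via R0 from cites(d,c)
round 1: derive span(d,g) via R0 from cites(d,g)
round 1: derive span(f,g) via R0 from cites(f,g)
round 1: derive span(f,j) via R0 from cites(f,j)
round 1: derive span(j,d) via R0 from cites(j,d)
round 1: derive span(j,g) via R0 from cites(j,g)
round 1: derive span(c,a) via R2 from cites(c,d), red(d,a)
round 1: derive span(c,e) via R2 from cites(c,d), red(d,e)
round 1: derive span(d,e) via R2 from cites(d,c), red(c,e)
round 1: derive span(d,j) via R2 from cites(d,c), red(c,j)
round 1: derive span(f,a) via R2 from cites(f,j), red(j,a)
round 1: derive span(f,d) via R2 from cites(f,j), red(j,d)
round 1: derive span(f,e) via R2 from cites(f,g), red(g,e)
round 1: derive span(j,a) via R2 from cites(j,d), red(d,a)
round 1: derive span(j,e) via R2 from cites(j,d), red(d,e)
round 2: derive span(c,c) via R1 from span(c,d), parent(d,c)
round 2: derive span(c,f) via R1 from span(c,a), parent(a,f)
round 2: derive span(c,j) via R1 from span(c,d), parent(d,j)
round 2: derive span(d,a) via R1 from span(d,e), parent(e,a)
round 2: derive span(d,d) via R1 from span(d,g), parent(g,d)
round 2: derive span(d,f) via R1 from span(d,e), parent(e,f)
round 2: derive span(f,c) via R1 from span(f,d), parent(d,c)
round 2: derive span(f,f) via R1 from span(f,a), parent(a,f)
round 2: derive span(j,c) via R1 from span(j,d), parent(d,c)
round 2: derive span(j,f) via R1 from span(j,a), parent(a,f)
round 2: derive span(j,j) via R1 from span(j,d), parent(d,j)

span(c,a)
span(c,c)
span(c,d)
span(c,e)
span(c,f)
span(c,g)
span(c,j)
span(d,a)
span(d,c)
span(d,d)
span(d,e)
span(d,f)
span(d,g)
span(d,j)
span(f,a)
span(f,c)
span(f,d)
span(f,e)
span(f,f)
span(f,g)
span(f,j)
span(j,a)
span(j,c)
span(j,d)
span(j,e)
span(j,f)
span(j,g)
span(j,j)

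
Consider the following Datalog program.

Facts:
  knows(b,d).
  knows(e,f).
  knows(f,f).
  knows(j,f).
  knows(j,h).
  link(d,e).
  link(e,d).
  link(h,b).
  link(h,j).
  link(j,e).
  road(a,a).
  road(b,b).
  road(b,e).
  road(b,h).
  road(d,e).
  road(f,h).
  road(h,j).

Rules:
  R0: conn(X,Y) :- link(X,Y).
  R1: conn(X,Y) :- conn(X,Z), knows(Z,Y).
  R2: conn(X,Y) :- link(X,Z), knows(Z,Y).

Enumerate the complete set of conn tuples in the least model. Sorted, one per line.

conn(d,e)
conn(d,f)
conn(e,d)
conn(h,b)
conn(h,d)
conn(h,f)
conn(h,h)
conn(h,j)
conn(j,e)
conn(j,f)

round 1: derive conn(d,e) via R0 from link(d,e)
round 1: derive conn(e,d) via R0 from link(e,d)
round 1: derive conn(h,b) via R0 from link(h,b)
round 1: derive conn(h,j) via R0 from link(h,j)
round 1: derive conn(j,e) via R0 from link(j,e)
round 1: derive conn(d,f) via R2 from link(d,e), knows(e,f)
round 1: derive conn(h,d) via R2 from link(h,b), knows(b,d)
round 1: derive conn(h,f) via R2 from link(h,j), knows(j,f)
round 1: derive conn(h,h) via R2 from link(h,j), knows(j,h)
round 1: derive conn(j,f) via R2 from link(j,e), knows(e,f)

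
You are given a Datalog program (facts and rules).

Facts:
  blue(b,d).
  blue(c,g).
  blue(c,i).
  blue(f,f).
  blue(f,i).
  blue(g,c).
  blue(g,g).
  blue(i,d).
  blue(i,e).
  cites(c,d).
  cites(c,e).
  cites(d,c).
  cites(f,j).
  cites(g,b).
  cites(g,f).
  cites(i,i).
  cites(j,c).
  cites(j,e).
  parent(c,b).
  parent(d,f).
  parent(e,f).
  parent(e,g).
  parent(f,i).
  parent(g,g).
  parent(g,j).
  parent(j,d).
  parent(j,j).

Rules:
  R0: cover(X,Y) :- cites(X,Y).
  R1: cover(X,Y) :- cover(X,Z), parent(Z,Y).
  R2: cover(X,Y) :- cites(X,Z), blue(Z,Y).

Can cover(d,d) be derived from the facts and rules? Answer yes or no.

round 1: derive cover(c,d) via R0 from cites(c,d)
round 1: derive cover(c,e) via R0 from cites(c,e)
round 1: derive cover(d,c) via R0 from cites(d,c)
round 1: derive cover(f,j) via R0 from cites(f,j)
round 1: derive cover(g,b) via R0 from cites(g,b)
round 1: derive cover(g,f) via R0 from cites(g,f)
round 1: derive cover(i,i) via R0 from cites(i,i)
round 1: derive cover(j,c) via R0 from cites(j,c)
round 1: derive cover(j,e) via R0 from cites(j,e)
round 1: derive cover(d,g) via R2 from cites(d,c), blue(c,g)
round 1: derive cover(d,i) via R2 from cites(d,c), blue(c,i)
round 1: derive cover(g,d) via R2 from cites(g,b), blue(b,d)
round 1: derive cover(g,i) via R2 from cites(g,f), blue(f,i)
round 1: derive cover(i,d) via R2 from cites(i,i), blue(i,d)
round 1: derive cover(i,e) via R2 from cites(i,i), blue(i,e)
round 1: derive cover(j,g) via R2 from cites(j,c), blue(c,g)
round 1: derive cover(j,i) via R2 from cites(j,c), blue(c,i)
round 2: derive cover(c,f) via R1 from cover(c,d), parent(d,f)
round 2: derive cover(c,g) via R1 from cover(c,e), parent(e,g)
round 2: derive cover(d,b) via R1 from cover(d,c), parent(c,b)
round 2: derive cover(d,j) via R1 from cover(d,g), parent(g,j)
round 2: derive cover(f,d) via R1 from cover(f,j), parent(j,d)
round 2: derive cover(i,f) via R1 from cover(i,d), parent(d,f)
round 2: derive cover(i,g) via R1 from cover(i,e), parent(e,g)
round 2: derive cover(j,b) via R1 from cover(j,c), parent(c,b)
round 2: derive cover(j,f) via R1 from cover(j,e), parent(e,f)
round 2: derive cover(j,j) via R1 from cover(j,g), parent(g,j)
round 3: derive cover(c,i) via R1 from cover(c,f), parent(f,i)
round 3: derive cover(c,j) via R1 from cover(c,g), parent(g,j)
round 3: derive cover(d,d) via R1 from cover(d,j), parent(j,d)
round 3: derive cover(f,f) via R1 from cover(f,d), parent(d,f)
round 3: derive cover(i,j) via R1 from cover(i,g), parent(g,j)
round 3: derive cover(j,d) via R1 from cover(j,j), parent(j,d)
round 4: derive cover(d,f) via R1 from cover(d,d), parent(d,f)
round 4: derive cover(f,i) via R1 from cover(f,f), parent(f,i)

yes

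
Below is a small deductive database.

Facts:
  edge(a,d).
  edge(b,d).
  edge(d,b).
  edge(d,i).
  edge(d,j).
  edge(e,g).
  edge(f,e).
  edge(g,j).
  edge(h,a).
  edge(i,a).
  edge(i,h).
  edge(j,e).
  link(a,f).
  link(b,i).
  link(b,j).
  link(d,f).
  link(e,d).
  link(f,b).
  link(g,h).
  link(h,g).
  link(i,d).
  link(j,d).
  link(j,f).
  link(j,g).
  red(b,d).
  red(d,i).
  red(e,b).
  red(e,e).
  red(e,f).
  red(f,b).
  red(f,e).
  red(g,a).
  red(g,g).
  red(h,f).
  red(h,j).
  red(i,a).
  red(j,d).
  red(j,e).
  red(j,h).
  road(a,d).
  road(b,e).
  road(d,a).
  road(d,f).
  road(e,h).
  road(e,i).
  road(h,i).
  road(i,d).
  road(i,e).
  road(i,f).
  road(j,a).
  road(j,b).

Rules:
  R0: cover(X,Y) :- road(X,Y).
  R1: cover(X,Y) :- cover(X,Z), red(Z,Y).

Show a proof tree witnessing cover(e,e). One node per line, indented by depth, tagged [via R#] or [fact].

cover(e,e)  [via R1]
  cover(e,f)  [via R1]
    cover(e,h)  [via R0]
      road(e,h)  [fact]
    red(h,f)  [fact]
  red(f,e)  [fact]

round 1: derive cover(a,d) via R0 from road(a,d)
round 1: derive cover(b,e) via R0 from road(b,e)
round 1: derive cover(d,a) via R0 from road(d,a)
round 1: derive cover(d,f) via R0 from road(d,f)
round 1: derive cover(e,h) via R0 from road(e,h)
round 1: derive cover(e,i) via R0 from road(e,i)
round 1: derive cover(h,i) via R0 from road(h,i)
round 1: derive cover(i,d) via R0 from road(i,d)
round 1: derive cover(i,e) via R0 from road(i,e)
round 1: derive cover(i,f) via R0 from road(i,f)
round 1: derive cover(j,a) via R0 from road(j,a)
round 1: derive cover(j,b) via R0 from road(j,b)
round 2: derive cover(a,i) via R1 from cover(a,d), red(d,i)
round 2: derive cover(b,b) via R1 from cover(b,e), red(e,b)
round 2: derive cover(b,f) via R1 from cover(b,e), red(e,f)
round 2: derive cover(d,b) via R1 from cover(d,f), red(f,b)
round 2: derive cover(d,e) via R1 from cover(d,f), red(f,e)
round 2: derive cover(e,a) via R1 from cover(e,i), red(i,a)
round 2: derive cover(e,f) via R1 from cover(e,h), red(h,f)
round 2: derive cover(e,j) via R1 from cover(e,h), red(h,j)
round 2: derive cover(h,a) via R1 from cover(h,i), red(i,a)
round 2: derive cover(i,b) via R1 from cover(i,e), red(e,b)
round 2: derive cover(i,i) via R1 from cover(i,d), red(d,i)
round 2: derive cover(j,d) via R1 from cover(j,b), red(b,d)
round 3: derive cover(a,a) via R1 from cover(a,i), red(i,a)
round 3: derive cover(b,d) via R1 from cover(b,b), red(b,d)
round 3: derive cover(d,d) via R1 from cover(d,b), red(b,d)
round 3: derive cover(e,b) via R1 from cover(e,f), red(f,b)
round 3: derive cover(e,d) via R1 from cover(e,j), red(j,d)
round 3: derive cover(e,e) via R1 from cover(e,f), red(f,e)
round 3: derive cover(i,a) via R1 from cover(i,i), red(i,a)
round 3: derive cover(j,i) via R1 from cover(j,d), red(d,i)
round 4: derive cover(b,i) via R1 from cover(b,d), red(d,i)
round 4: derive cover(d,i) via R1 from cover(d,d), red(d,i)
round 5: derive cover(b,a) via R1 from cover(b,i), red(i,a)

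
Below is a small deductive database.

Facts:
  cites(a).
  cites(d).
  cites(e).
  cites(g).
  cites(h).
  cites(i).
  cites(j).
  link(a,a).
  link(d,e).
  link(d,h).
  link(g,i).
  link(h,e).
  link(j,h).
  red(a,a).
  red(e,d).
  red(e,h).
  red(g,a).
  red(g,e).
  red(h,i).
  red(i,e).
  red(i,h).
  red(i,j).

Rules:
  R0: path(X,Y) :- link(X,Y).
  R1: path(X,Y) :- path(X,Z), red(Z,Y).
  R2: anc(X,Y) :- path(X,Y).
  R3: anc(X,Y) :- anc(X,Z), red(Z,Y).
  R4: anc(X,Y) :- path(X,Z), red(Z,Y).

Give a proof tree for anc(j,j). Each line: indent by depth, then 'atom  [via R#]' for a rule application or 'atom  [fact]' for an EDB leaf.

anc(j,j)  [via R3]
  anc(j,i)  [via R4]
    path(j,h)  [via R0]
      link(j,h)  [fact]
    red(h,i)  [fact]
  red(i,j)  [fact]

round 1: derive path(a,a) via R0 from link(a,a)
round 1: derive path(d,e) via R0 from link(d,e)
round 1: derive path(d,h) via R0 from link(d,h)
round 1: derive path(g,i) via R0 from link(g,i)
round 1: derive path(h,e) via R0 from link(h,e)
round 1: derive path(j,h) via R0 from link(j,h)
round 2: derive path(d,d) via R1 from path(d,e), red(e,d)
round 2: derive path(d,i) via R1 from path(d,h), red(h,i)
round 2: derive path(g,e) via R1 from path(g,i), red(i,e)
round 2: derive path(g,h) via R1 from path(g,i), red(i,h)
round 2: derive path(g,j) via R1 from path(g,i), red(i,j)
round 2: derive path(h,d) via R1 from path(h,e), red(e,d)
round 2: derive path(h,h) via R1 from path(h,e), red(e,h)
round 2: derive path(j,i) via R1 from path(j,h), red(h,i)
round 2: derive anc(a,a) via R2 from path(a,a)
round 2: derive anc(d,e) via R2 from path(d,e)
round 2: derive anc(d,h) via R2 from path(d,h)
round 2: derive anc(g,i) via R2 from path(g,i)
round 2: derive anc(h,e) via R2 from path(h,e)
round 2: derive anc(j,h) via R2 from path(j,h)
round 2: derive anc(d,d) via R4 from path(d,e), red(e,d)
round 2: derive anc(d,i) via R4 from path(d,h), red(h,i)
round 2: derive anc(g,e) via R4 from path(g,i), red(i,e)
round 2: derive anc(g,h) via R4 from path(g,i), red(i,h)
round 2: derive anc(g,j) via R4 from path(g,i), red(i,j)
round 2: derive anc(h,d) via R4 from path(h,e), red(e,d)
round 2: derive anc(h,h) via R4 from path(h,e), red(e,h)
round 2: derive anc(j,i) via R4 from path(j,h), red(h,i)
round 3: derive path(d,j) via R1 from path(d,i), red(i,j)
round 3: derive path(g,d) via R1 from path(g,e), red(e,d)
round 3: derive path(h,i) via R1 from path(h,h), red(h,i)
round 3: derive path(j,e) via R1 from path(j,i), red(i,e)
round 3: derive path(j,j) via R1 from path(j,i), red(i,j)
round 3: derive anc(d,j) via R3 from anc(d,i), red(i,j)
round 3: derive anc(g,d) via R3 from anc(g,e), red(e,d)
round 3: derive anc(h,i) via R3 from anc(h,h), red(h,i)
round 3: derive anc(j,e) via R3 from anc(j,i), red(i,e)
round 3: derive anc(j,j) via R3 from anc(j,i), red(i,j)
round 4: derive path(h,j) via R1 from path(h,i), red(i,j)
round 4: derive path(j,d) via R1 from path(j,e), red(e,d)
round 4: derive anc(h,j) via R3 from anc(h,i), red(i,j)
round 4: derive anc(j,d) via R3 from anc(j,e), red(e,d)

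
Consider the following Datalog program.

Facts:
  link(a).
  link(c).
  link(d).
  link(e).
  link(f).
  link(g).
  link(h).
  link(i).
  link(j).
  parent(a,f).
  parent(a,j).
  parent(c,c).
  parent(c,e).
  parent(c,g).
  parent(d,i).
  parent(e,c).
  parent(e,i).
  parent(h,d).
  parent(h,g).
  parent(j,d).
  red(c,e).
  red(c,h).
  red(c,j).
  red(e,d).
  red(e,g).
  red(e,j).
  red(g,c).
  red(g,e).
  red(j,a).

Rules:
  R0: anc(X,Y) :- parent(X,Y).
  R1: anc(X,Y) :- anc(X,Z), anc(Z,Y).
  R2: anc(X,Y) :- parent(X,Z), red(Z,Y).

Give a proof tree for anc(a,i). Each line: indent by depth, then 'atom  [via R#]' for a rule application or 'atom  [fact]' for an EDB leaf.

anc(a,i)  [via R1]
  anc(a,d)  [via R1]
    anc(a,j)  [via R0]
      parent(a,j)  [fact]
    anc(j,d)  [via R0]
      parent(j,d)  [fact]
  anc(d,i)  [via R0]
    parent(d,i)  [fact]

round 1: derive anc(a,f) via R0 from parent(a,f)
round 1: derive anc(a,j) via R0 from parent(a,j)
round 1: derive anc(c,c) via R0 from parent(c,c)
round 1: derive anc(c,e) via R0 from parent(c,e)
round 1: derive anc(c,g) via R0 from parent(c,g)
round 1: derive anc(d,i) via R0 from parent(d,i)
round 1: derive anc(e,c) via R0 from parent(e,c)
round 1: derive anc(e,i) via R0 from parent(e,i)
round 1: derive anc(h,d) via R0 from parent(h,d)
round 1: derive anc(h,g) via R0 from parent(h,g)
round 1: derive anc(j,d) via R0 from parent(j,d)
round 1: derive anc(a,a) via R2 from parent(a,j), red(j,a)
round 1: derive anc(c,d) via R2 from parent(c,e), red(e,d)
round 1: derive anc(c,h) via R2 from parent(c,c), red(c,h)
round 1: derive anc(c,j) via R2 from parent(c,c), red(c,j)
round 1: derive anc(e,e) via R2 from parent(e,c), red(c,e)
round 1: derive anc(e,h) via R2 from parent(e,c), red(c,h)
round 1: derive anc(e,j) via R2 from parent(e,c), red(c,j)
round 1: derive anc(h,c) via R2 from parent(h,g), red(g,c)
round 1: derive anc(h,e) via R2 from parent(h,g), red(g,e)
round 2: derive anc(a,d) via R1 from anc(a,j), anc(j,d)
round 2: derive anc(c,i) via R1 from anc(c,d), anc(d,i)
round 2: derive anc(e,d) via R1 from anc(e,c), anc(c,d)
round 2: derive anc(e,g) via R1 from anc(e,c), anc(c,g)
round 2: derive anc(h,h) via R1 from anc(h,c), anc(c,h)
round 2: derive anc(h,i) via R1 from anc(h,d), anc(d,i)
round 2: derive anc(h,j) via R1 from anc(h,c), anc(c,j)
round 2: derive anc(j,i) via R1 from anc(j,d), anc(d,i)
round 3: derive anc(a,i) via R1 from anc(a,d), anc(d,i)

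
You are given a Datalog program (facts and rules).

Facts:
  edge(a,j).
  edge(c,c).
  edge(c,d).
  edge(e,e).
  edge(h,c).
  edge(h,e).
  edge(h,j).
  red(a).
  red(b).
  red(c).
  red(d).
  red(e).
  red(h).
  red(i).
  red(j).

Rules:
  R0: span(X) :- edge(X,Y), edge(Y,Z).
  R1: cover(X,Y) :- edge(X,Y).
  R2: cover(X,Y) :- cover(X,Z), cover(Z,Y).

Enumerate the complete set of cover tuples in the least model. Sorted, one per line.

cover(a,j)
cover(c,c)
cover(c,d)
cover(e,e)
cover(h,c)
cover(h,d)
cover(h,e)
cover(h,j)

round 1: derive cover(a,j) via R1 from edge(a,j)
round 1: derive cover(c,c) via R1 from edge(c,c)
round 1: derive cover(c,d) via R1 from edge(c,d)
round 1: derive cover(e,e) via R1 from edge(e,e)
round 1: derive cover(h,c) via R1 from edge(h,c)
round 1: derive cover(h,e) via R1 from edge(h,e)
round 1: derive cover(h,j) via R1 from edge(h,j)
round 2: derive cover(h,d) via R2 from cover(h,c), cover(c,d)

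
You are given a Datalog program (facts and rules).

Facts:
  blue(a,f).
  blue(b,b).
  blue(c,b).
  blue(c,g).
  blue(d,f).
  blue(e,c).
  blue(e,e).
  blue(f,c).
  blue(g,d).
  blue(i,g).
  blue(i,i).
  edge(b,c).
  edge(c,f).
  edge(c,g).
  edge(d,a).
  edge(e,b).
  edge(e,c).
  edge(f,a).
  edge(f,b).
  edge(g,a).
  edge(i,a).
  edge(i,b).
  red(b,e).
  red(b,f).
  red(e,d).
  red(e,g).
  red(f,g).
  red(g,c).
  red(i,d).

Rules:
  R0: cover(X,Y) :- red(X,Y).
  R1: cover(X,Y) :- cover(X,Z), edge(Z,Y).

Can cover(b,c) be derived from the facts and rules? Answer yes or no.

round 1: derive cover(b,e) via R0 from red(b,e)
round 1: derive cover(b,f) via R0 from red(b,f)
round 1: derive cover(e,d) via R0 from red(e,d)
round 1: derive cover(e,g) via R0 from red(e,g)
round 1: derive cover(f,g) via R0 from red(f,g)
round 1: derive cover(g,c) via R0 from red(g,c)
round 1: derive cover(i,d) via R0 from red(i,d)
round 2: derive cover(b,a) via R1 from cover(b,f), edge(f,a)
round 2: derive cover(b,b) via R1 from cover(b,e), edge(e,b)
round 2: derive cover(b,c) via R1 from cover(b,e), edge(e,c)
round 2: derive cover(e,a) via R1 from cover(e,d), edge(d,a)
round 2: derive cover(f,a) via R1 from cover(f,g), edge(g,a)
round 2: derive cover(g,f) via R1 from cover(g,c), edge(c,f)
round 2: derive cover(g,g) via R1 from cover(g,c), edge(c,g)
round 2: derive cover(i,a) via R1 from cover(i,d), edge(d,a)
round 3: derive cover(b,g) via R1 from cover(b,c), edge(c,g)
round 3: derive cover(g,a) via R1 from cover(g,f), edge(f,a)
round 3: derive cover(g,b) via R1 from cover(g,f), edge(f,b)

yes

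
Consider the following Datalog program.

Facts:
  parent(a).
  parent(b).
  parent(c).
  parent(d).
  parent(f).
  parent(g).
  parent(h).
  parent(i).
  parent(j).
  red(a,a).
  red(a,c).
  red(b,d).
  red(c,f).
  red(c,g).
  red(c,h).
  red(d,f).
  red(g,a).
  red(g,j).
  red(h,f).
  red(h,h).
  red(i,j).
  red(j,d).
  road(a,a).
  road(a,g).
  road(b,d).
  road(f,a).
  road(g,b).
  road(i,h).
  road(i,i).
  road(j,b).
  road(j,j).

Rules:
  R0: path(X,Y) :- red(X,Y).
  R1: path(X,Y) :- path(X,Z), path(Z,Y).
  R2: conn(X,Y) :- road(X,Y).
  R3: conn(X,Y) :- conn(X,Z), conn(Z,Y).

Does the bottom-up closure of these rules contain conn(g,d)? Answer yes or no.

round 1: derive conn(a,a) via R2 from road(a,a)
round 1: derive conn(a,g) via R2 from road(a,g)
round 1: derive conn(b,d) via R2 from road(b,d)
round 1: derive conn(f,a) via R2 from road(f,a)
round 1: derive conn(g,b) via R2 from road(g,b)
round 1: derive conn(i,h) via R2 from road(i,h)
round 1: derive conn(i,i) via R2 from road(i,i)
round 1: derive conn(j,b) via R2 from road(j,b)
round 1: derive conn(j,j) via R2 from road(j,j)
round 2: derive conn(a,b) via R3 from conn(a,g), conn(g,b)
round 2: derive conn(f,g) via R3 from conn(f,a), conn(a,g)
round 2: derive conn(g,d) via R3 from conn(g,b), conn(b,d)
round 2: derive conn(j,d) via R3 from conn(j,b), conn(b,d)
round 3: derive conn(a,d) via R3 from conn(a,b), conn(b,d)
round 3: derive conn(f,b) via R3 from conn(f,a), conn(a,b)
round 3: derive conn(f,d) via R3 from conn(f,g), conn(g,d)

yes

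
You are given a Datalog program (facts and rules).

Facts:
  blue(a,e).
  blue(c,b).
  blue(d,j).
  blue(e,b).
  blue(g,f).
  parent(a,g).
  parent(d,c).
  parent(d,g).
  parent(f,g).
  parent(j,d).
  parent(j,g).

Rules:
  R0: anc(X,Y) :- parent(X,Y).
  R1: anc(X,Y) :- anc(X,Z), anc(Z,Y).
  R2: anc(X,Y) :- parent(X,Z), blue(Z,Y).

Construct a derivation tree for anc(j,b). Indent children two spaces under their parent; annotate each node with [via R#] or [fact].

anc(j,b)  [via R1]
  anc(j,d)  [via R0]
    parent(j,d)  [fact]
  anc(d,b)  [via R2]
    parent(d,c)  [fact]
    blue(c,b)  [fact]

round 1: derive anc(a,g) via R0 from parent(a,g)
round 1: derive anc(d,c) via R0 from parent(d,c)
round 1: derive anc(d,g) via R0 from parent(d,g)
round 1: derive anc(f,g) via R0 from parent(f,g)
round 1: derive anc(j,d) via R0 from parent(j,d)
round 1: derive anc(j,g) via R0 from parent(j,g)
round 1: derive anc(a,f) via R2 from parent(a,g), blue(g,f)
round 1: derive anc(d,b) via R2 from parent(d,c), blue(c,b)
round 1: derive anc(d,f) via R2 from parent(d,g), blue(g,f)
round 1: derive anc(f,f) via R2 from parent(f,g), blue(g,f)
round 1: derive anc(j,f) via R2 from parent(j,g), blue(g,f)
round 1: derive anc(j,j) via R2 from parent(j,d), blue(d,j)
round 2: derive anc(j,b) via R1 from anc(j,d), anc(d,b)
round 2: derive anc(j,c) via R1 from anc(j,d), anc(d,c)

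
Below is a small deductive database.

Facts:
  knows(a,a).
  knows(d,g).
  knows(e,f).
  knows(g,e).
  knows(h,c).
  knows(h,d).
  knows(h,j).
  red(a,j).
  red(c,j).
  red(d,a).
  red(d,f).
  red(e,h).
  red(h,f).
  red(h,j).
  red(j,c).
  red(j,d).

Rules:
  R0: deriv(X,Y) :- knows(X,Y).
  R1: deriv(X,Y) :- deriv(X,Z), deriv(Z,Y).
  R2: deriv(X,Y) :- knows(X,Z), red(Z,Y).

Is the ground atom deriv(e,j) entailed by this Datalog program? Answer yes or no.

no

round 1: derive deriv(a,a) via R0 from knows(a,a)
round 1: derive deriv(d,g) via R0 from knows(d,g)
round 1: derive deriv(e,f) via R0 from knows(e,f)
round 1: derive deriv(g,e) via R0 from knows(g,e)
round 1: derive deriv(h,c) via R0 from knows(h,c)
round 1: derive deriv(h,d) via R0 from knows(h,d)
round 1: derive deriv(h,j) via R0 from knows(h,j)
round 1: derive deriv(a,j) via R2 from knows(a,a), red(a,j)
round 1: derive deriv(g,h) via R2 from knows(g,e), red(e,h)
round 1: derive deriv(h,a) via R2 from knows(h,d), red(d,a)
round 1: derive deriv(h,f) via R2 from knows(h,d), red(d,f)
round 2: derive deriv(d,e) via R1 from deriv(d,g), deriv(g,e)
round 2: derive deriv(d,h) via R1 from deriv(d,g), deriv(g,h)
round 2: derive deriv(g,a) via R1 from deriv(g,h), deriv(h,a)
round 2: derive deriv(g,c) via R1 from deriv(g,h), deriv(h,c)
round 2: derive deriv(g,d) via R1 from deriv(g,h), deriv(h,d)
round 2: derive deriv(g,f) via R1 from deriv(g,e), deriv(e,f)
round 2: derive deriv(g,j) via R1 from deriv(g,h), deriv(h,j)
round 2: derive deriv(h,g) via R1 from deriv(h,d), deriv(d,g)
round 3: derive deriv(d,a) via R1 from deriv(d,g), deriv(g,a)
round 3: derive deriv(d,c) via R1 from deriv(d,g), deriv(g,c)
round 3: derive deriv(d,d) via R1 from deriv(d,g), deriv(g,d)
round 3: derive deriv(d,f) via R1 from deriv(d,e), deriv(e,f)
round 3: derive deriv(d,j) via R1 from deriv(d,g), deriv(g,j)
round 3: derive deriv(g,g) via R1 from deriv(g,d), deriv(d,g)
round 3: derive deriv(h,e) via R1 from deriv(h,d), deriv(d,e)
round 3: derive deriv(h,h) via R1 from deriv(h,d), deriv(d,h)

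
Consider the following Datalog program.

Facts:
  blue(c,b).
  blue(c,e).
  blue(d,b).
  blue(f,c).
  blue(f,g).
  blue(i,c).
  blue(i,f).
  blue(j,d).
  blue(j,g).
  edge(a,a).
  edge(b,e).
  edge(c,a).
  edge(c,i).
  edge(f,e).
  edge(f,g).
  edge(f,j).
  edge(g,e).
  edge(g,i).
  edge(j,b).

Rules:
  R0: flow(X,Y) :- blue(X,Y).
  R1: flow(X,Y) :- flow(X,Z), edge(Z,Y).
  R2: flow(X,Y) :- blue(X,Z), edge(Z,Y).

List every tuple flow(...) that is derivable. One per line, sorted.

flow(c,b)
flow(c,e)
flow(d,b)
flow(d,e)
flow(f,a)
flow(f,c)
flow(f,e)
flow(f,g)
flow(f,i)
flow(i,a)
flow(i,b)
flow(i,c)
flow(i,e)
flow(i,f)
flow(i,g)
flow(i,i)
flow(i,j)
flow(j,d)
flow(j,e)
flow(j,g)
flow(j,i)

round 1: derive flow(c,b) via R0 from blue(c,b)
round 1: derive flow(c,e) via R0 from blue(c,e)
round 1: derive flow(d,b) via R0 from blue(d,b)
round 1: derive flow(f,c) via R0 from blue(f,c)
round 1: derive flow(f,g) via R0 from blue(f,g)
round 1: derive flow(i,c) via R0 from blue(i,c)
round 1: derive flow(i,f) via R0 from blue(i,f)
round 1: derive flow(j,d) via R0 from blue(j,d)
round 1: derive flow(j,g) via R0 from blue(j,g)
round 1: derive flow(d,e) via R2 from blue(d,b), edge(b,e)
round 1: derive flow(f,a) via R2 from blue(f,c), edge(c,a)
round 1: derive flow(f,e) via R2 from blue(f,g), edge(g,e)
round 1: derive flow(f,i) via R2 from blue(f,c), edge(c,i)
round 1: derive flow(i,a) via R2 from blue(i,c), edge(c,a)
round 1: derive flow(i,e) via R2 from blue(i,f), edge(f,e)
round 1: derive flow(i,g) via R2 from blue(i,f), edge(f,g)
round 1: derive flow(i,i) via R2 from blue(i,c), edge(c,i)
round 1: derive flow(i,j) via R2 from blue(i,f), edge(f,j)
round 1: derive flow(j,e) via R2 from blue(j,g), edge(g,e)
round 1: derive flow(j,i) via R2 from blue(j,g), edge(g,i)
round 2: derive flow(i,b) via R1 from flow(i,j), edge(j,b)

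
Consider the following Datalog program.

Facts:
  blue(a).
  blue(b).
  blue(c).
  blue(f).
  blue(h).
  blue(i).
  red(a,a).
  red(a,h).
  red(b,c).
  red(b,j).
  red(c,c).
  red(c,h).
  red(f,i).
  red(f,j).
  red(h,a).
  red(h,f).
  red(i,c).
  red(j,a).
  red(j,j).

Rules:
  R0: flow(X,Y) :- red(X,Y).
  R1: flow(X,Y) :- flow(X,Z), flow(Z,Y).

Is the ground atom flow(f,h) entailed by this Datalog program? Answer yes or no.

yes

round 1: derive flow(a,a) via R0 from red(a,a)
round 1: derive flow(a,h) via R0 from red(a,h)
round 1: derive flow(b,c) via R0 from red(b,c)
round 1: derive flow(b,j) via R0 from red(b,j)
round 1: derive flow(c,c) via R0 from red(c,c)
round 1: derive flow(c,h) via R0 from red(c,h)
round 1: derive flow(f,i) via R0 from red(f,i)
round 1: derive flow(f,j) via R0 from red(f,j)
round 1: derive flow(h,a) via R0 from red(h,a)
round 1: derive flow(h,f) via R0 from red(h,f)
round 1: derive flow(i,c) via R0 from red(i,c)
round 1: derive flow(j,a) via R0 from red(j,a)
round 1: derive flow(j,j) via R0 from red(j,j)
round 2: derive flow(a,f) via R1 from flow(a,h), flow(h,f)
round 2: derive flow(b,a) via R1 from flow(b,j), flow(j,a)
round 2: derive flow(b,h) via R1 from flow(b,c), flow(c,h)
round 2: derive flow(c,a) via R1 from flow(c,h), flow(h,a)
round 2: derive flow(c,f) via R1 from flow(c,h), flow(h,f)
round 2: derive flow(f,a) via R1 from flow(f,j), flow(j,a)
round 2: derive flow(f,c) via R1 from flow(f,i), flow(i,c)
round 2: derive flow(h,h) via R1 from flow(h,a), flow(a,h)
round 2: derive flow(h,i) via R1 from flow(h,f), flow(f,i)
round 2: derive flow(h,j) via R1 from flow(h,f), flow(f,j)
round 2: derive flow(i,h) via R1 from flow(i,c), flow(c,h)
round 2: derive flow(j,h) via R1 from flow(j,a), flow(a,h)
round 3: derive flow(a,c) via R1 from flow(a,f), flow(f,c)
round 3: derive flow(a,i) via R1 from flow(a,f), flow(f,i)
round 3: derive flow(a,j) via R1 from flow(a,f), flow(f,j)
round 3: derive flow(b,f) via R1 from flow(b,a), flow(a,f)
round 3: derive flow(b,i) via R1 from flow(b,h), flow(h,i)
round 3: derive flow(c,i) via R1 from flow(c,f), flow(f,i)
round 3: derive flow(c,j) via R1 from flow(c,f), flow(f,j)
round 3: derive flow(f,f) via R1 from flow(f,a), flow(a,f)
round 3: derive flow(f,h) via R1 from flow(f,a), flow(a,h)
round 3: derive flow(h,c) via R1 from flow(h,f), flow(f,c)
round 3: derive flow(i,a) via R1 from flow(i,c), flow(c,a)
round 3: derive flow(i,f) via R1 from flow(i,c), flow(c,f)
round 3: derive flow(i,i) via R1 from flow(i,h), flow(h,i)
round 3: derive flow(i,j) via R1 from flow(i,h), flow(h,j)
round 3: derive flow(j,f) via R1 from flow(j,a), flow(a,f)
round 3: derive flow(j,i) via R1 from flow(j,h), flow(h,i)
round 4: derive flow(j,c) via R1 from flow(j,a), flow(a,c)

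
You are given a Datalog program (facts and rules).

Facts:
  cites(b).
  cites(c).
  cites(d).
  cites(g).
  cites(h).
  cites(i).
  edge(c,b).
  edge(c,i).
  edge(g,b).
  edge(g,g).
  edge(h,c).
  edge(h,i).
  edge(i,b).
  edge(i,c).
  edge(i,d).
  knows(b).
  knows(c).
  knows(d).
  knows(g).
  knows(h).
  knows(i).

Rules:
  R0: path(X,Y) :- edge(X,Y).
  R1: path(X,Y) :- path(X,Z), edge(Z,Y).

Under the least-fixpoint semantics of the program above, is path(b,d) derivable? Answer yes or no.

round 1: derive path(c,b) via R0 from edge(c,b)
round 1: derive path(c,i) via R0 from edge(c,i)
round 1: derive path(g,b) via R0 from edge(g,b)
round 1: derive path(g,g) via R0 from edge(g,g)
round 1: derive path(h,c) via R0 from edge(h,c)
round 1: derive path(h,i) via R0 from edge(h,i)
round 1: derive path(i,b) via R0 from edge(i,b)
round 1: derive path(i,c) via R0 from edge(i,c)
round 1: derive path(i,d) via R0 from edge(i,d)
round 2: derive path(c,c) via R1 from path(c,i), edge(i,c)
round 2: derive path(c,d) via R1 from path(c,i), edge(i,d)
round 2: derive path(h,b) via R1 from path(h,c), edge(c,b)
round 2: derive path(h,d) via R1 from path(h,i), edge(i,d)
round 2: derive path(i,i) via R1 from path(i,c), edge(c,i)

no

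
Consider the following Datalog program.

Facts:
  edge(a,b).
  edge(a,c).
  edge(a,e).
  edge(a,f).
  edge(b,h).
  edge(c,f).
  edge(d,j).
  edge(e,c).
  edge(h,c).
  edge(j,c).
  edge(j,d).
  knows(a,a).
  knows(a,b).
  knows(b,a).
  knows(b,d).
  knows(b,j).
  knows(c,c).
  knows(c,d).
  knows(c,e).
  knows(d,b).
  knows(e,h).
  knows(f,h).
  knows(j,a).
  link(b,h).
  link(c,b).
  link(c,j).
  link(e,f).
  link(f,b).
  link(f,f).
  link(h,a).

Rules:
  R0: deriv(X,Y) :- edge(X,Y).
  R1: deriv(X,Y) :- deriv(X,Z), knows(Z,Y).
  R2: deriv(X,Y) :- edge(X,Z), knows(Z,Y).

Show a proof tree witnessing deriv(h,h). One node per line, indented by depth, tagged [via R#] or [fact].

round 1: derive deriv(a,b) via R0 from edge(a,b)
round 1: derive deriv(a,c) via R0 from edge(a,c)
round 1: derive deriv(a,e) via R0 from edge(a,e)
round 1: derive deriv(a,f) via R0 from edge(a,f)
round 1: derive deriv(b,h) via R0 from edge(b,h)
round 1: derive deriv(c,f) via R0 from edge(c,f)
round 1: derive deriv(d,j) via R0 from edge(d,j)
round 1: derive deriv(e,c) via R0 from edge(e,c)
round 1: derive deriv(h,c) via R0 from edge(h,c)
round 1: derive deriv(j,c) via R0 from edge(j,c)
round 1: derive deriv(j,d) via R0 from edge(j,d)
round 1: derive deriv(a,a) via R2 from edge(a,b), knows(b,a)
round 1: derive deriv(a,d) via R2 from edge(a,b), knows(b,d)
round 1: derive deriv(a,h) via R2 from edge(a,e), knows(e,h)
round 1: derive deriv(a,j) via R2 from edge(a,b), knows(b,j)
round 1: derive deriv(c,h) via R2 from edge(c,f), knows(f,h)
round 1: derive deriv(d,a) via R2 from edge(d,j), knows(j,a)
round 1: derive deriv(e,d) via R2 from edge(e,c), knows(c,d)
round 1: derive deriv(e,e) via R2 from edge(e,c), knows(c,e)
round 1: derive deriv(h,d) via R2 from edge(h,c), knows(c,d)
round 1: derive deriv(h,e) via R2 from edge(h,c), knows(c,e)
round 1: derive deriv(j,b) via R2 from edge(j,d), knows(d,b)
round 1: derive deriv(j,e) via R2 from edge(j,c), knows(c,e)
round 2: derive deriv(d,b) via R1 from deriv(d,a), knows(a,b)
round 2: derive deriv(e,b) via R1 from deriv(e,d), knows(d,b)
round 2: derive deriv(e,h) via R1 from deriv(e,e), knows(e,h)
round 2: derive deriv(h,b) via R1 from deriv(h,d), knows(d,b)
round 2: derive deriv(h,h) via R1 from deriv(h,e), knows(e,h)
round 2: derive deriv(j,a) via R1 from deriv(j,b), knows(b,a)
round 2: derive deriv(j,h) via R1 from deriv(j,e), knows(e,h)
round 2: derive deriv(j,j) via R1 from deriv(j,b), knows(b,j)
round 3: derive deriv(d,d) via R1 from deriv(d,b), knows(b,d)
round 3: derive deriv(e,a) via R1 from deriv(e,b), knows(b,a)
round 3: derive deriv(e,j) via R1 from deriv(e,b), knows(b,j)
round 3: derive deriv(h,a) via R1 from deriv(h,b), knows(b,a)
round 3: derive deriv(h,j) via R1 from deriv(h,b), knows(b,j)

deriv(h,h)  [via R1]
  deriv(h,e)  [via R2]
    edge(h,c)  [fact]
    knows(c,e)  [fact]
  knows(e,h)  [fact]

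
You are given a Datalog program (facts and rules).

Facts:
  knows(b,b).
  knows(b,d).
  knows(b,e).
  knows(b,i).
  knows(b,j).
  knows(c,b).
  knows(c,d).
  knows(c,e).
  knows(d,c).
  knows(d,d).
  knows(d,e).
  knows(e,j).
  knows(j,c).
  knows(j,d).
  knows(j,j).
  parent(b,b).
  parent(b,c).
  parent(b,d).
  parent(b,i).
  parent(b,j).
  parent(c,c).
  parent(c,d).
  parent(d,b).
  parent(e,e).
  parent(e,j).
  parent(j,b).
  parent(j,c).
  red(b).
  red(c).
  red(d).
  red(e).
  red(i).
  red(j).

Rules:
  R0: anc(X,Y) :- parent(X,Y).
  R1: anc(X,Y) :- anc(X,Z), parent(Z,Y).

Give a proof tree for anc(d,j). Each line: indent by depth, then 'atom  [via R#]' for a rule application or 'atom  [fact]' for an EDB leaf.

anc(d,j)  [via R1]
  anc(d,b)  [via R0]
    parent(d,b)  [fact]
  parent(b,j)  [fact]

round 1: derive anc(b,b) via R0 from parent(b,b)
round 1: derive anc(b,c) via R0 from parent(b,c)
round 1: derive anc(b,d) via R0 from parent(b,d)
round 1: derive anc(b,i) via R0 from parent(b,i)
round 1: derive anc(b,j) via R0 from parent(b,j)
round 1: derive anc(c,c) via R0 from parent(c,c)
round 1: derive anc(c,d) via R0 from parent(c,d)
round 1: derive anc(d,b) via R0 from parent(d,b)
round 1: derive anc(e,e) via R0 from parent(e,e)
round 1: derive anc(e,j) via R0 from parent(e,j)
round 1: derive anc(j,b) via R0 from parent(j,b)
round 1: derive anc(j,c) via R0 from parent(j,c)
round 2: derive anc(c,b) via R1 from anc(c,d), parent(d,b)
round 2: derive anc(d,c) via R1 from anc(d,b), parent(b,c)
round 2: derive anc(d,d) via R1 from anc(d,b), parent(b,d)
round 2: derive anc(d,i) via R1 from anc(d,b), parent(b,i)
round 2: derive anc(d,j) via R1 from anc(d,b), parent(b,j)
round 2: derive anc(e,b) via R1 from anc(e,j), parent(j,b)
round 2: derive anc(e,c) via R1 from anc(e,j), parent(j,c)
round 2: derive anc(j,d) via R1 from anc(j,b), parent(b,d)
round 2: derive anc(j,i) via R1 from anc(j,b), parent(b,i)
round 2: derive anc(j,j) via R1 from anc(j,b), parent(b,j)
round 3: derive anc(c,i) via R1 from anc(c,b), parent(b,i)
round 3: derive anc(c,j) via R1 from anc(c,b), parent(b,j)
round 3: derive anc(e,d) via R1 from anc(e,b), parent(b,d)
round 3: derive anc(e,i) via R1 from anc(e,b), parent(b,i)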